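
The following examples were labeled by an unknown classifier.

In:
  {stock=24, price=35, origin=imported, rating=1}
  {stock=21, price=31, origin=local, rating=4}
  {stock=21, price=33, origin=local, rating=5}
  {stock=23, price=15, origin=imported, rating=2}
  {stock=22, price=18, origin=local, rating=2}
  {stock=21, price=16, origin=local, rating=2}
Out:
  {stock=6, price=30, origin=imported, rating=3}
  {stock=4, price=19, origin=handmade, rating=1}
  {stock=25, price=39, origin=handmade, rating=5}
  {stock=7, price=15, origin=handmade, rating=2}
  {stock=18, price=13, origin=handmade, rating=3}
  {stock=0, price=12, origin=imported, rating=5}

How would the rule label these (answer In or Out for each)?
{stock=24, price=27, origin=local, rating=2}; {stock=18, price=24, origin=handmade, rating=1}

In, Out

The common property of the 'In' items is: price ≤ 35 AND stock ≥ 21. No 'Out' item has it.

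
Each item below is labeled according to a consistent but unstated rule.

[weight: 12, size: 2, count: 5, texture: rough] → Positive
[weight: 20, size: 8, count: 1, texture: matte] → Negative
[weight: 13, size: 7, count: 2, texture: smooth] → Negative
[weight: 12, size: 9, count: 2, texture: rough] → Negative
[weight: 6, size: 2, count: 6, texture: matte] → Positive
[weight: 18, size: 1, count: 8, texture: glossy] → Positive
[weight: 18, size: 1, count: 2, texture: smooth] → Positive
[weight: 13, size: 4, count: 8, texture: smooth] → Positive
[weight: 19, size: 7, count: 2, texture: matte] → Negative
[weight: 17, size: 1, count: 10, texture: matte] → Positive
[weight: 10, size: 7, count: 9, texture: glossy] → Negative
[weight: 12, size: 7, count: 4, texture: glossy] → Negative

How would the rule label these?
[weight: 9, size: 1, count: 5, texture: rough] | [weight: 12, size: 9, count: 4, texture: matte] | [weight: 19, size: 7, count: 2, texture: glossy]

Positive, Negative, Negative

'Positive' ⟺ size ≤ 4.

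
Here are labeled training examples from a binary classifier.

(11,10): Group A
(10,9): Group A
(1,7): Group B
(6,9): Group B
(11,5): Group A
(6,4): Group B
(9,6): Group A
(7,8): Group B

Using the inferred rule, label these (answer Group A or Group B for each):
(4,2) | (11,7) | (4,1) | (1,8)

Group B, Group A, Group B, Group B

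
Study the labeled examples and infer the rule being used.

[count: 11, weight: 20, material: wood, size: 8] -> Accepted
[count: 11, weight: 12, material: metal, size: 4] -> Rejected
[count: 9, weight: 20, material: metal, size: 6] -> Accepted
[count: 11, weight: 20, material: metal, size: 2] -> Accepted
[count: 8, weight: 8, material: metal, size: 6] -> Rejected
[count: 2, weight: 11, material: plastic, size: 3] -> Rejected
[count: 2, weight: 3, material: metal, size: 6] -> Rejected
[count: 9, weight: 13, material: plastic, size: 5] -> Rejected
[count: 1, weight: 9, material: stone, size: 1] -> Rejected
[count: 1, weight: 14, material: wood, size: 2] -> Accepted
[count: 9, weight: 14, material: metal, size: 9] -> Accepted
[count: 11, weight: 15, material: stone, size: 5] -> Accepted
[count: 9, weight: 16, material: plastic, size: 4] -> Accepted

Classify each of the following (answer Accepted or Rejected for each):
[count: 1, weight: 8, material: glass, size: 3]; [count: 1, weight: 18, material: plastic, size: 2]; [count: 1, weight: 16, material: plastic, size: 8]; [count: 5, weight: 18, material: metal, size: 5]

Rejected, Accepted, Accepted, Accepted

The common property of the 'Accepted' items is: weight ≥ 14. No 'Rejected' item has it.
[count: 1, weight: 8, material: glass, size: 3]: weight = 8, fails the rule → Rejected. [count: 1, weight: 18, material: plastic, size: 2]: weight = 18, checks out → Accepted. [count: 1, weight: 16, material: plastic, size: 8]: weight = 16, checks out → Accepted. [count: 5, weight: 18, material: metal, size: 5]: weight = 18, checks out → Accepted.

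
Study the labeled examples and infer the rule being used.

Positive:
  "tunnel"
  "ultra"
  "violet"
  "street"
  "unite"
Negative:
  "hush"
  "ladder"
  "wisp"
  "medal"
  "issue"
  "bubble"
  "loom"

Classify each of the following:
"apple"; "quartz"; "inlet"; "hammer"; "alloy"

'Positive' ⟺ contains 't'.
"apple": no 't' — lacks this property, so Negative. "quartz": has 't' — qualifies, so Positive. "inlet": has 't' — qualifies, so Positive. "hammer": no 't' — lacks this property, so Negative. "alloy": no 't' — lacks this property, so Negative.

Negative, Positive, Positive, Negative, Negative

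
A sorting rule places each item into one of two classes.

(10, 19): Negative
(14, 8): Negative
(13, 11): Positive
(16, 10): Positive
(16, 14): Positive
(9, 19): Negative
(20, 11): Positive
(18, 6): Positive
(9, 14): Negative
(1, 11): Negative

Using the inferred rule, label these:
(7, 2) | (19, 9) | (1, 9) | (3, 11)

The common property of the 'Positive' items is: first > second AND sum ≥ 23. No 'Negative' item has it.
(7, 2): 7 > 2, 7+2 = 9 — doesn't match, so Negative.
(19, 9): 19 > 9, 19+9 = 28 — fits, so Positive.
(1, 9): 1 < 9, 1+9 = 10 — doesn't match, so Negative.
(3, 11): 3 < 11, 3+11 = 14 — doesn't match, so Negative.

Negative, Positive, Negative, Negative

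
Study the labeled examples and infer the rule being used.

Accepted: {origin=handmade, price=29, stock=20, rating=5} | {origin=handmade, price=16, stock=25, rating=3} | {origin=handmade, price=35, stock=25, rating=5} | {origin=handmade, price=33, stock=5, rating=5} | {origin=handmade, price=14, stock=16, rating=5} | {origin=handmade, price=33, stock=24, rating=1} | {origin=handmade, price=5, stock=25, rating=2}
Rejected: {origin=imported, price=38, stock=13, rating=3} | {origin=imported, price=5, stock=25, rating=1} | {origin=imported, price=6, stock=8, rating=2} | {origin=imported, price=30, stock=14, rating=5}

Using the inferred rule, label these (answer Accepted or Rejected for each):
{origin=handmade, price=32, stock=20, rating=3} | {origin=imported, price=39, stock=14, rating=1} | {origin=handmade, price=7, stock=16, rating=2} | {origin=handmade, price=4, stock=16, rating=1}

Accepted, Rejected, Accepted, Accepted

Every 'Accepted' example satisfies: origin is handmade. None of the 'Rejected' examples do.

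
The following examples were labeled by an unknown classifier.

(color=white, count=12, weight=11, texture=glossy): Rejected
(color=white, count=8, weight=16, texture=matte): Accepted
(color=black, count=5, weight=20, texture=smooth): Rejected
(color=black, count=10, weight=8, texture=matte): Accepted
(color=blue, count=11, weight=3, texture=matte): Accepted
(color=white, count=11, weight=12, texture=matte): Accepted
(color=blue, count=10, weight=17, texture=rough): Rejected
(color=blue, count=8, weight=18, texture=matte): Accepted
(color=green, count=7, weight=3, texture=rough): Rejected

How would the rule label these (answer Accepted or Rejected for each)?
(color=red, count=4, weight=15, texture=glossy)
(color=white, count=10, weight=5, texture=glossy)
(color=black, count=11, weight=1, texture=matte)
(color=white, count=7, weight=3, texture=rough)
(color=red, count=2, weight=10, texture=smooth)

Rejected, Rejected, Accepted, Rejected, Rejected

The pattern is that an item is 'Accepted' exactly when: texture is matte.
(color=red, count=4, weight=15, texture=glossy) — texture is glossy, hence Rejected. (color=white, count=10, weight=5, texture=glossy) — texture is glossy, hence Rejected. (color=black, count=11, weight=1, texture=matte) — texture is matte, hence Accepted. (color=white, count=7, weight=3, texture=rough) — texture is rough, hence Rejected. (color=red, count=2, weight=10, texture=smooth) — texture is smooth, hence Rejected.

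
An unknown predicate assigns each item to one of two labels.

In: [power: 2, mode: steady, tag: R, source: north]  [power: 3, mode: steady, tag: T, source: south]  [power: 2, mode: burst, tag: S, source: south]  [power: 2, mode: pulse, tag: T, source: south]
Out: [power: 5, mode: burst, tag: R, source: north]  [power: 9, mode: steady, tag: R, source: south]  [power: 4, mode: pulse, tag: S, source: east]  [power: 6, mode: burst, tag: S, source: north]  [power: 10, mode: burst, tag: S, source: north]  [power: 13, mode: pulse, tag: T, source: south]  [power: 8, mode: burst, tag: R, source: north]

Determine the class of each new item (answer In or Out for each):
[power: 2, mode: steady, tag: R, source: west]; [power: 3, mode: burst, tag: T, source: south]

The pattern is that an item is 'In' exactly when: power ≤ 3.

In, In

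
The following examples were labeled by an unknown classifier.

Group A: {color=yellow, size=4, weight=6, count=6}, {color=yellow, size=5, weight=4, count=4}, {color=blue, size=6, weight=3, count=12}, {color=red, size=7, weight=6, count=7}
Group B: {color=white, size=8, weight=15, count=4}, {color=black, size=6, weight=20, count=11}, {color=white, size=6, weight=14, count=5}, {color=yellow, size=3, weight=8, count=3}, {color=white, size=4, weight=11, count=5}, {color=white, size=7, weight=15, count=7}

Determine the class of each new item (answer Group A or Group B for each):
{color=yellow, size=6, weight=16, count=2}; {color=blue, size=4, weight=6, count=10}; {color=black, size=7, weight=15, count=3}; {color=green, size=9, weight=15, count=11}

The simplest hypothesis consistent with all the labels is: weight ≤ 6.
{color=yellow, size=6, weight=16, count=2} — weight = 16, hence Group B. {color=blue, size=4, weight=6, count=10} — weight = 6, hence Group A. {color=black, size=7, weight=15, count=3} — weight = 15, hence Group B. {color=green, size=9, weight=15, count=11} — weight = 15, hence Group B.

Group B, Group A, Group B, Group B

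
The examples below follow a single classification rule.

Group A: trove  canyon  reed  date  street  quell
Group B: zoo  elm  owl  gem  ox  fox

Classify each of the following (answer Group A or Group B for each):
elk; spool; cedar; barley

Group B, Group A, Group A, Group A

The simplest hypothesis consistent with all the labels is: length ≥ 4.
elk → length 3 → Group B. spool → length 5 → Group A. cedar → length 5 → Group A. barley → length 6 → Group A.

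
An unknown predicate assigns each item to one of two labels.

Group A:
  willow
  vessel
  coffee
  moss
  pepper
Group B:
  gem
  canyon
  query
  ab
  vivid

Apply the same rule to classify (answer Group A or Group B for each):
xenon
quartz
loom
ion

Group B, Group B, Group A, Group B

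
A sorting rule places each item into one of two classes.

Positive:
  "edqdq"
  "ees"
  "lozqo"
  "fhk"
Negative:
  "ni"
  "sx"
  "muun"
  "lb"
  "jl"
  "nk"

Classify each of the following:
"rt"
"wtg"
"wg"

Negative, Positive, Negative

Comparing the two groups points to one rule — odd length.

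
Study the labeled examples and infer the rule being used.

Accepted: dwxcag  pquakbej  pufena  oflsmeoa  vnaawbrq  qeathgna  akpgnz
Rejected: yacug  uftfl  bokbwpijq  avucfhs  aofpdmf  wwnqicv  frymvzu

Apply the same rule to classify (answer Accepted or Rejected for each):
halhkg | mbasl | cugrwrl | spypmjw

Checking candidate rules against both groups, what survives is: even length.
halhkg: length 6, meets the rule → Accepted. mbasl: length 5, doesn't match → Rejected. cugrwrl: length 7, doesn't match → Rejected. spypmjw: length 7, doesn't match → Rejected.

Accepted, Rejected, Rejected, Rejected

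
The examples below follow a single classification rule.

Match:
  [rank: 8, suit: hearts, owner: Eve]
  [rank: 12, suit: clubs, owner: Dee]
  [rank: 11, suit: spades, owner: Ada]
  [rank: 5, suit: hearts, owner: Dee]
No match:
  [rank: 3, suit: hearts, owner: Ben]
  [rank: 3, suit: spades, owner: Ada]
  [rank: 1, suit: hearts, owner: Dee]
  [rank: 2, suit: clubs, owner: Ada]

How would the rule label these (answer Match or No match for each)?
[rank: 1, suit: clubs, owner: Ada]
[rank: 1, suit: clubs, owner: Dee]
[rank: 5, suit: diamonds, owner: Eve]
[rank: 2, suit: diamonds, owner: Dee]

No match, No match, Match, No match

The pattern is that an item is 'Match' exactly when: rank ≥ 5.
[rank: 1, suit: clubs, owner: Ada] — rank = 1, hence No match. [rank: 1, suit: clubs, owner: Dee] — rank = 1, hence No match. [rank: 5, suit: diamonds, owner: Eve] — rank = 5, hence Match. [rank: 2, suit: diamonds, owner: Dee] — rank = 2, hence No match.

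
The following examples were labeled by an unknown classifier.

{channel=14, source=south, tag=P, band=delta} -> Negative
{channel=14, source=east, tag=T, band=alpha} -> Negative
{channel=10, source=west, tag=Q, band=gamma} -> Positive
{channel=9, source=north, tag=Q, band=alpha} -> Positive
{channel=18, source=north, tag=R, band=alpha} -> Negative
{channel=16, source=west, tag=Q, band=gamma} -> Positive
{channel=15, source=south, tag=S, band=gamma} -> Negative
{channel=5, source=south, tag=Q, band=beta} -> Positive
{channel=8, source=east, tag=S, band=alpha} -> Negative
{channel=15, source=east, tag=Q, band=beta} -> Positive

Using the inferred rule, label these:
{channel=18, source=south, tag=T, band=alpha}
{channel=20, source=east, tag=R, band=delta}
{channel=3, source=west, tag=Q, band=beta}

Negative, Negative, Positive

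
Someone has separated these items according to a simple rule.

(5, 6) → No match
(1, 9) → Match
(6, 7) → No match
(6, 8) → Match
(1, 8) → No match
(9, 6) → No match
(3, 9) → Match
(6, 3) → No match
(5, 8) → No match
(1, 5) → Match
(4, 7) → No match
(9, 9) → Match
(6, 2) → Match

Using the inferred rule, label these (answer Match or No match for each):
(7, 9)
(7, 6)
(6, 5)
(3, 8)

A rule that fits every label: sum is even — true of each 'Match' example, false of each 'No match' one.
(7, 9): 7+9 = 16, meets the rule → Match. (7, 6): 7+6 = 13, doesn't match → No match. (6, 5): 6+5 = 11, doesn't match → No match. (3, 8): 3+8 = 11, doesn't match → No match.

Match, No match, No match, No match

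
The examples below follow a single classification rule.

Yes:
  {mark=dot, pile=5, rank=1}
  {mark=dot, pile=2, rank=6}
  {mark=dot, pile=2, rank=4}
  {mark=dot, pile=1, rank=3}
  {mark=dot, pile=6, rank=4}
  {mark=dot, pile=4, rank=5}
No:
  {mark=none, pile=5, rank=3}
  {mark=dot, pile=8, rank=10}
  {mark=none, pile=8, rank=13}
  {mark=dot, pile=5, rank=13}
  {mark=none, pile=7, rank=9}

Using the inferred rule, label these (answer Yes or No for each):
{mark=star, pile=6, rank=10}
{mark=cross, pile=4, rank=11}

No, No

The common property of the 'Yes' items is: mark is dot AND rank ≤ 6. No 'No' item has it.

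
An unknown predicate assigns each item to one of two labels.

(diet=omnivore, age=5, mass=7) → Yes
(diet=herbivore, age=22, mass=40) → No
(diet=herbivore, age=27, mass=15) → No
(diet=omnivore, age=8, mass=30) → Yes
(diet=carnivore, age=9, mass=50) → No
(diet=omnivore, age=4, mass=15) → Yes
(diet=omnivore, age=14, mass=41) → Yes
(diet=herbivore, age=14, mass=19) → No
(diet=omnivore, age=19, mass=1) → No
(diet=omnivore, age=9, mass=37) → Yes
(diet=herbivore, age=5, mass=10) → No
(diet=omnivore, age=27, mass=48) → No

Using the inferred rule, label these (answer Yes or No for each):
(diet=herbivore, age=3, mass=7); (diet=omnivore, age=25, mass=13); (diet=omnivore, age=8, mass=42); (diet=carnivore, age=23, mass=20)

All 'Yes' examples share one property — diet is omnivore AND age ≤ 14 — and every 'No' example lacks it.

No, No, Yes, No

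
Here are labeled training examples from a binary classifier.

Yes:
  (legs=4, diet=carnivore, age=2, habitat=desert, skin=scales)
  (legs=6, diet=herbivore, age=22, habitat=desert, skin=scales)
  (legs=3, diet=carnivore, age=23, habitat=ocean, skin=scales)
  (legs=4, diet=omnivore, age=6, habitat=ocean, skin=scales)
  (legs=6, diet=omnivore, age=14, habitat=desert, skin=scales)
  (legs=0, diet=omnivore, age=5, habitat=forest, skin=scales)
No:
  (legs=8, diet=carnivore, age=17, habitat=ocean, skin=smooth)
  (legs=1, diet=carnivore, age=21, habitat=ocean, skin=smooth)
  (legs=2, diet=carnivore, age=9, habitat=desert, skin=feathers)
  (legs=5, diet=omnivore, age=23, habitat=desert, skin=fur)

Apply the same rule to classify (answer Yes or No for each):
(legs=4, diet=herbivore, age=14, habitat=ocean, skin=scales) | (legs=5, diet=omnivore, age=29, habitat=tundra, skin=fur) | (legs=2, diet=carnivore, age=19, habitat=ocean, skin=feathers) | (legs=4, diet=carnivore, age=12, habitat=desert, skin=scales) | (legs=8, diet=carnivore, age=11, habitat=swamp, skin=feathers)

Yes, No, No, Yes, No

A rule that fits every label: skin is scales — true of each 'Yes' example, false of each 'No' one.
Yes: (legs=4, diet=herbivore, age=14, habitat=ocean, skin=scales), since skin is scales. No: (legs=5, diet=omnivore, age=29, habitat=tundra, skin=fur), since skin is fur. No: (legs=2, diet=carnivore, age=19, habitat=ocean, skin=feathers), since skin is feathers. Yes: (legs=4, diet=carnivore, age=12, habitat=desert, skin=scales), since skin is scales. No: (legs=8, diet=carnivore, age=11, habitat=swamp, skin=feathers), since skin is feathers.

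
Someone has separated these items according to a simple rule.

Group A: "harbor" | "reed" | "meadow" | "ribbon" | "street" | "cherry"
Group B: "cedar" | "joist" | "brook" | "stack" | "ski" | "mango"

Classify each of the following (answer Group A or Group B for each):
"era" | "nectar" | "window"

Group B, Group A, Group A

All 'Group A' examples share one property — even length — and every 'Group B' example lacks it.
"era": Group B (length 3).
"nectar": Group A (length 6).
"window": Group A (length 6).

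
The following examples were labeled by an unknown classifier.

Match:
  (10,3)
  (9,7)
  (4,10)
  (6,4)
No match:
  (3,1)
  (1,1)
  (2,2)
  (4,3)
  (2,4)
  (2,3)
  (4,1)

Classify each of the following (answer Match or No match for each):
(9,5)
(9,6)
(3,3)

Match, Match, No match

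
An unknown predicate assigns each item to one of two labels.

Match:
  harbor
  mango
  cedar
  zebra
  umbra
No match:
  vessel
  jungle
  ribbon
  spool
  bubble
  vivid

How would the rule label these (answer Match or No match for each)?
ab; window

The pattern is that an item is 'Match' exactly when: contains 'a'.

Match, No match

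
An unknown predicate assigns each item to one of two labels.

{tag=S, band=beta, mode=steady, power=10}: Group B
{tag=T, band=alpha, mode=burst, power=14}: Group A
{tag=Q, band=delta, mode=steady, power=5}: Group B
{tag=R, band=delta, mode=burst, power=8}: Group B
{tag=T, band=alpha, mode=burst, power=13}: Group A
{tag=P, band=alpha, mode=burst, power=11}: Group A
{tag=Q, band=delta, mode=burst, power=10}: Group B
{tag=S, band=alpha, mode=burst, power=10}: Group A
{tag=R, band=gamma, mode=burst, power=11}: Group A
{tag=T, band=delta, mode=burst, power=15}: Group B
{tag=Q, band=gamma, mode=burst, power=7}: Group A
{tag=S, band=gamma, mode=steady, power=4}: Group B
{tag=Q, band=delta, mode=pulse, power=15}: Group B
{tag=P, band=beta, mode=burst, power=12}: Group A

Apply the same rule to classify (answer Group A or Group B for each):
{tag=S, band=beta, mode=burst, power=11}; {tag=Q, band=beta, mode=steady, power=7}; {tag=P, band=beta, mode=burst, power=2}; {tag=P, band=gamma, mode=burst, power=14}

The pattern is that an item is 'Group A' exactly when: mode is burst AND band is not delta.
{tag=S, band=beta, mode=burst, power=11} — mode is burst, band is beta, hence Group A. {tag=Q, band=beta, mode=steady, power=7} — mode is steady, band is beta, hence Group B. {tag=P, band=beta, mode=burst, power=2} — mode is burst, band is beta, hence Group A. {tag=P, band=gamma, mode=burst, power=14} — mode is burst, band is gamma, hence Group A.

Group A, Group B, Group A, Group A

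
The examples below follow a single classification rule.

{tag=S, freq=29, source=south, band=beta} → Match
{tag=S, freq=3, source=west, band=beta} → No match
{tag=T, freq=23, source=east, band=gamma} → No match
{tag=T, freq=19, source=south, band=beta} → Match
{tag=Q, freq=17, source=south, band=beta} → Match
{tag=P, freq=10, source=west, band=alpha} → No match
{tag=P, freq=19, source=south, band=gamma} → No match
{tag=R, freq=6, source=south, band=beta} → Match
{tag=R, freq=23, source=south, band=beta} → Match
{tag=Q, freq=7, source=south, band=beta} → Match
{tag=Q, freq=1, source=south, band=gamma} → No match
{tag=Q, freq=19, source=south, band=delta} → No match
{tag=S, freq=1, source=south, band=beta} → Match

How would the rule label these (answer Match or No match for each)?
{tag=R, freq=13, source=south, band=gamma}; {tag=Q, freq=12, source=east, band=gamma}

The rule appears to be: band is beta AND source is south.

No match, No match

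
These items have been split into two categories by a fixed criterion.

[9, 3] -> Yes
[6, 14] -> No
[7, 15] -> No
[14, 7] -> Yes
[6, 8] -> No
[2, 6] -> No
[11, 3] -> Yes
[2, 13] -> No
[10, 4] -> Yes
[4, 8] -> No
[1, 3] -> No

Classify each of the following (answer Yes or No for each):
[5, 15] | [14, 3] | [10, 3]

No, Yes, Yes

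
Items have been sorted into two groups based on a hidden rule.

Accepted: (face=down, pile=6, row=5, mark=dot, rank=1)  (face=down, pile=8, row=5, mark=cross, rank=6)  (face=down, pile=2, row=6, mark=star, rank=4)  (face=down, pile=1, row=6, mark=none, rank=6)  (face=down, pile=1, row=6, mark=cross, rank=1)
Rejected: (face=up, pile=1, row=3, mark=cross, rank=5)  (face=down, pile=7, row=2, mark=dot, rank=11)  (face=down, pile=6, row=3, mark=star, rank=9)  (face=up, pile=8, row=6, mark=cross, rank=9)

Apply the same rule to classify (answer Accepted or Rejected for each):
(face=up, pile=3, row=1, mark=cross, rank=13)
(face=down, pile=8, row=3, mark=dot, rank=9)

The simplest hypothesis consistent with all the labels is: face is down AND row ≥ 5.
(face=up, pile=3, row=1, mark=cross, rank=13): Rejected (face is up, row = 1).
(face=down, pile=8, row=3, mark=dot, rank=9): Rejected (face is down, row = 3).

Rejected, Rejected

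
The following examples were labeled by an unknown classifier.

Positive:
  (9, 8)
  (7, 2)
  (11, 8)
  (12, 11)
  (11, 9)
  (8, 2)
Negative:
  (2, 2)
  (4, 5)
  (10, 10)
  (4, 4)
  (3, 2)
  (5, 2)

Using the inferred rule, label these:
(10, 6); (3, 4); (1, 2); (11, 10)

The pattern is that an item is 'Positive' exactly when: first > second AND sum ≥ 8.
(10, 6): Positive (10 > 6, 10+6 = 16).
(3, 4): Negative (3 < 4, 3+4 = 7).
(1, 2): Negative (1 < 2, 1+2 = 3).
(11, 10): Positive (11 > 10, 11+10 = 21).

Positive, Negative, Negative, Positive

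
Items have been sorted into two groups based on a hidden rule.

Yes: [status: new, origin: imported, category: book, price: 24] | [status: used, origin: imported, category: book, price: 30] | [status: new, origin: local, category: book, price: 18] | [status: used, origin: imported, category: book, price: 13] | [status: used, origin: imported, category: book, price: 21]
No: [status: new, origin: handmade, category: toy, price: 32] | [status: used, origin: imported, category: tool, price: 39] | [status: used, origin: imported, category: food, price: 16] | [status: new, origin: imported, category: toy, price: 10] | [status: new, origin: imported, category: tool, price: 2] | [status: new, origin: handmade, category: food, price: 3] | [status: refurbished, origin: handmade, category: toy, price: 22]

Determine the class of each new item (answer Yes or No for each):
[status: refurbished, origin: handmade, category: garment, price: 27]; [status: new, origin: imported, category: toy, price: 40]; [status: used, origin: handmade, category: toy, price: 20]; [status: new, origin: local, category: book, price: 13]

Every 'Yes' example satisfies: category is book. None of the 'No' examples do.
[status: refurbished, origin: handmade, category: garment, price: 27]: category is garment, lacks this property → No. [status: new, origin: imported, category: toy, price: 40]: category is toy, lacks this property → No. [status: used, origin: handmade, category: toy, price: 20]: category is toy, lacks this property → No. [status: new, origin: local, category: book, price: 13]: category is book, passes → Yes.

No, No, No, Yes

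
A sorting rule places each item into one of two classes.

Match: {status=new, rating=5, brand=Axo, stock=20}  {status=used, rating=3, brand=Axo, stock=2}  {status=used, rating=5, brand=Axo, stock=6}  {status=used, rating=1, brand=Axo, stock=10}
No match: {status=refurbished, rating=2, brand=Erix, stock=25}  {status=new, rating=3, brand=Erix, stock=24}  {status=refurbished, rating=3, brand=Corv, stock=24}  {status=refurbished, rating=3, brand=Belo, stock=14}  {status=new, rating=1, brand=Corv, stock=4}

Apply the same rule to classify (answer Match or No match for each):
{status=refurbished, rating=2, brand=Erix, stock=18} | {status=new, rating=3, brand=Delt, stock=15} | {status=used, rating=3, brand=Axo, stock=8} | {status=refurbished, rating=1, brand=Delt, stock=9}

No match, No match, Match, No match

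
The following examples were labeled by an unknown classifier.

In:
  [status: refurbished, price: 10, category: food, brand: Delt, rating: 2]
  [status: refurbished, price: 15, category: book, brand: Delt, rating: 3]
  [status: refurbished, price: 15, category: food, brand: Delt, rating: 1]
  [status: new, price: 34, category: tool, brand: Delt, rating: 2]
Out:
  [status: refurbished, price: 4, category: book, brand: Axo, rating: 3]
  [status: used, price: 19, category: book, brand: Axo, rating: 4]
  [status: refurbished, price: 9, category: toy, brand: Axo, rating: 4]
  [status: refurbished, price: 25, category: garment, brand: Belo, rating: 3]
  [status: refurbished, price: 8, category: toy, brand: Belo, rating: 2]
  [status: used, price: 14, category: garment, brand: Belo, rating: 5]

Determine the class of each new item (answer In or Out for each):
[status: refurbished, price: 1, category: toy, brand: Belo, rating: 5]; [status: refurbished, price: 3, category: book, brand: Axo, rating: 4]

Out, Out

One predicate separates the groups cleanly: brand is Delt.
[status: refurbished, price: 1, category: toy, brand: Belo, rating: 5]: Out (brand is Belo). [status: refurbished, price: 3, category: book, brand: Axo, rating: 4]: Out (brand is Axo).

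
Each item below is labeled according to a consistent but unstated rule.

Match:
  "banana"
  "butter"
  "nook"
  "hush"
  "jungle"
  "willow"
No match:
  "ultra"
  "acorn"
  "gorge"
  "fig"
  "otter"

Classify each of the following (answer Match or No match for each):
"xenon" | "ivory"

The common property of the 'Match' items is: even length. No 'No match' item has it.
"xenon" → length 5 → No match. "ivory" → length 5 → No match.

No match, No match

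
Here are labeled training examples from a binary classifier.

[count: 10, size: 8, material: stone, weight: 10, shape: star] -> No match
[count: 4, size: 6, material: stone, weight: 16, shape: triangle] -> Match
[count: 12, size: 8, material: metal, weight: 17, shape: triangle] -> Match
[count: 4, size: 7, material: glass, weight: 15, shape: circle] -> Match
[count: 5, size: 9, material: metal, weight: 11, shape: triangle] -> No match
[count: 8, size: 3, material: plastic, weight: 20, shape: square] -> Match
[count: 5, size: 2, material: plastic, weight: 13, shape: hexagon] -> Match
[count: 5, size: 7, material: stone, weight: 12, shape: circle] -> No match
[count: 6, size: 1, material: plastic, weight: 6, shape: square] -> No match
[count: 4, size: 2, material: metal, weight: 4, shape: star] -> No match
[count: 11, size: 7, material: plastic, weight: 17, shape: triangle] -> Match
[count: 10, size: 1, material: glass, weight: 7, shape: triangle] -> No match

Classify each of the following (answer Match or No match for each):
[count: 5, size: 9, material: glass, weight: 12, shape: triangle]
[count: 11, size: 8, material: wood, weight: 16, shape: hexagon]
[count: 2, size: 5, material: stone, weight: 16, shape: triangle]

The simplest hypothesis consistent with all the labels is: weight ≥ 13.
[count: 5, size: 9, material: glass, weight: 12, shape: triangle]: weight = 12 — fails this test, so No match. [count: 11, size: 8, material: wood, weight: 16, shape: hexagon]: weight = 16 — fits, so Match. [count: 2, size: 5, material: stone, weight: 16, shape: triangle]: weight = 16 — fits, so Match.

No match, Match, Match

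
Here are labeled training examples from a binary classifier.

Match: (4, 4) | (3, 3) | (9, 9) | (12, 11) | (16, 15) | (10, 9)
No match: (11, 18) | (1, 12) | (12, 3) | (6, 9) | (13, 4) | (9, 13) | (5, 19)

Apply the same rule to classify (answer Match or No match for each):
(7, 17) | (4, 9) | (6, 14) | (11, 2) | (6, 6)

No match, No match, No match, No match, Match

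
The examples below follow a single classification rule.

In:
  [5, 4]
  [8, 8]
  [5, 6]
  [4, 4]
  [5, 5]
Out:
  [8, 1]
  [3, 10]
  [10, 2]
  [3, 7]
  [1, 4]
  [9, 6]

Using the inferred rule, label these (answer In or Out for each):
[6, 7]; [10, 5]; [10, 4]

In, Out, Out

The pattern is that an item is 'In' exactly when: |first − second| ≤ 1.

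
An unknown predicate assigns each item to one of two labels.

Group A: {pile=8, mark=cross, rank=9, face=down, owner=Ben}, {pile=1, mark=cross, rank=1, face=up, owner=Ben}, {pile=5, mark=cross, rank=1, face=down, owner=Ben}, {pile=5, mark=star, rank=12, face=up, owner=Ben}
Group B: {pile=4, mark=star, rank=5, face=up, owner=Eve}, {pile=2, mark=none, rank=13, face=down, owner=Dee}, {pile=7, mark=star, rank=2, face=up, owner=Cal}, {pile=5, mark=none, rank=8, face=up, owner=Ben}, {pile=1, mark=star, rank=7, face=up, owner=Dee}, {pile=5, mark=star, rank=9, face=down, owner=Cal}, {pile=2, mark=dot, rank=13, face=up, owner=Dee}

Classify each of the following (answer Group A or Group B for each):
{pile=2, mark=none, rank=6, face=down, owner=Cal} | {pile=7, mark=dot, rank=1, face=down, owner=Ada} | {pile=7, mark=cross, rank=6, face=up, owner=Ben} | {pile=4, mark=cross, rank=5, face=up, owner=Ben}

The common property of the 'Group A' items is: owner is Ben AND rank ≠ 8. No 'Group B' item has it.
{pile=2, mark=none, rank=6, face=down, owner=Cal} → owner is Cal, rank = 6 → Group B. {pile=7, mark=dot, rank=1, face=down, owner=Ada} → owner is Ada, rank = 1 → Group B. {pile=7, mark=cross, rank=6, face=up, owner=Ben} → owner is Ben, rank = 6 → Group A. {pile=4, mark=cross, rank=5, face=up, owner=Ben} → owner is Ben, rank = 5 → Group A.

Group B, Group B, Group A, Group A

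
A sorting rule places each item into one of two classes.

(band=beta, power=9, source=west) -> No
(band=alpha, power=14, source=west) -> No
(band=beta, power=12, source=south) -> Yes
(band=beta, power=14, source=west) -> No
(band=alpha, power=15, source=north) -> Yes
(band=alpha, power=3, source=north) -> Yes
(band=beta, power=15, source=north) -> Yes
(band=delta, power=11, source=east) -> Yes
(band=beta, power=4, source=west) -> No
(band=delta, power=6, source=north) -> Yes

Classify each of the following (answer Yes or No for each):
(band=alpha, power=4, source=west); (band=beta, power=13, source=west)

Every 'Yes' example satisfies: source is not west. None of the 'No' examples do.
(band=alpha, power=4, source=west): source is west, doesn't match → No. (band=beta, power=13, source=west): source is west, doesn't match → No.

No, No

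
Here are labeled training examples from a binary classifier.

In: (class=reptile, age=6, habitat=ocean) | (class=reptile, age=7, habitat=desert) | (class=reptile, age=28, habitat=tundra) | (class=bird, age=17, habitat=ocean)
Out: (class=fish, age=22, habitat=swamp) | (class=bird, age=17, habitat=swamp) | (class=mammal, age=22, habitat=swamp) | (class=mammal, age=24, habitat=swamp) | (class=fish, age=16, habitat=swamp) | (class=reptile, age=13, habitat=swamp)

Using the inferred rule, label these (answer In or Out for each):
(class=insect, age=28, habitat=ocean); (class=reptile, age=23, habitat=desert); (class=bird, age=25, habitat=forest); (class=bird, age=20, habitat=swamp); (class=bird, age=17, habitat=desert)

In, In, In, Out, In

The pattern is that an item is 'In' exactly when: habitat is not swamp.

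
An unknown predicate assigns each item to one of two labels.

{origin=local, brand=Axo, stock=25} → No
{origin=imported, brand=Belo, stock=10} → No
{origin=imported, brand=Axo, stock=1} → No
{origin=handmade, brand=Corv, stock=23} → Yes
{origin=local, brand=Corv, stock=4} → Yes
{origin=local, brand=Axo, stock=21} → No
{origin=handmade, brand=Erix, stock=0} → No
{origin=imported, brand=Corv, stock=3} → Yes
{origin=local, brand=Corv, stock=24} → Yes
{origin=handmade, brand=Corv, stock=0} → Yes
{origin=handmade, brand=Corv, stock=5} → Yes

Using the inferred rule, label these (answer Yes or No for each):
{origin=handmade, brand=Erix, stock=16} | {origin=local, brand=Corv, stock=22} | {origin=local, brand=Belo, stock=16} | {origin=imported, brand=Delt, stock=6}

No, Yes, No, No

The rule appears to be: brand is Corv.
{origin=handmade, brand=Erix, stock=16} → brand is Erix → No.
{origin=local, brand=Corv, stock=22} → brand is Corv → Yes.
{origin=local, brand=Belo, stock=16} → brand is Belo → No.
{origin=imported, brand=Delt, stock=6} → brand is Delt → No.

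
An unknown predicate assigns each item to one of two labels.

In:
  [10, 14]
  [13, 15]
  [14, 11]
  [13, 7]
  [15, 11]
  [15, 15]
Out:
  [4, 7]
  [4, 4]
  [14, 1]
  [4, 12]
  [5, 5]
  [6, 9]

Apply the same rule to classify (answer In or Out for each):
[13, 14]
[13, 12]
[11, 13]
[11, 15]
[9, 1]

In, In, In, In, Out

The simplest hypothesis consistent with all the labels is: sum ≥ 20.
[13, 14] — 13+14 = 27, hence In. [13, 12] — 13+12 = 25, hence In. [11, 13] — 11+13 = 24, hence In. [11, 15] — 11+15 = 26, hence In. [9, 1] — 9+1 = 10, hence Out.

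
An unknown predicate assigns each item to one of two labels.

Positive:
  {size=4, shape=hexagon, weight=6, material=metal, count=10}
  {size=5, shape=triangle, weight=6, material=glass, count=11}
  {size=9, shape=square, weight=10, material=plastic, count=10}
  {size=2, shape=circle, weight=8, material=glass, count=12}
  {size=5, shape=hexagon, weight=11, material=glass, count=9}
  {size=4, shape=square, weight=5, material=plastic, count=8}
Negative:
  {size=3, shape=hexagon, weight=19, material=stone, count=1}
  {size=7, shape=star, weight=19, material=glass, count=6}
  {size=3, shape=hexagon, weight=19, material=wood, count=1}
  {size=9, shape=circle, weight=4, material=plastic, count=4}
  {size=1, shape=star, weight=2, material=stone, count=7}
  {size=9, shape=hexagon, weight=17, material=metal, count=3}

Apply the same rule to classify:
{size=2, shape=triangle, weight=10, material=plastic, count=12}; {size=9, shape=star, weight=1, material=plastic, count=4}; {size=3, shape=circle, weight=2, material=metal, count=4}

Positive, Negative, Negative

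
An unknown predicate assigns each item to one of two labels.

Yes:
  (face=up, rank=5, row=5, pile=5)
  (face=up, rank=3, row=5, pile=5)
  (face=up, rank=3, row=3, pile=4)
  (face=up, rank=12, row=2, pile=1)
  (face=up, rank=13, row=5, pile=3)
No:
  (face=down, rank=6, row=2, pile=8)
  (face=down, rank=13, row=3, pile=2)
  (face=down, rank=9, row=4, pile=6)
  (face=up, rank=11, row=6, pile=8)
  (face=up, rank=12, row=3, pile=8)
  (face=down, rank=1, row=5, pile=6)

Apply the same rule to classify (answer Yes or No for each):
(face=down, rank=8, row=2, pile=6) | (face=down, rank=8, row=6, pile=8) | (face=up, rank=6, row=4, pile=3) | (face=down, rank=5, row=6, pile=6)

No, No, Yes, No

The classifier is using: face is up AND pile ≤ 5.
(face=down, rank=8, row=2, pile=6) → face is down, pile = 6 → No. (face=down, rank=8, row=6, pile=8) → face is down, pile = 8 → No. (face=up, rank=6, row=4, pile=3) → face is up, pile = 3 → Yes. (face=down, rank=5, row=6, pile=6) → face is down, pile = 6 → No.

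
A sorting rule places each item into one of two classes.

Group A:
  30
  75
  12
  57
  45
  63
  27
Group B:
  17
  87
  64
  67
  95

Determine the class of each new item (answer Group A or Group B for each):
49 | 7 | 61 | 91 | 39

Group B, Group B, Group B, Group B, Group A

The rule appears to be: multiple of 3 AND at most 75.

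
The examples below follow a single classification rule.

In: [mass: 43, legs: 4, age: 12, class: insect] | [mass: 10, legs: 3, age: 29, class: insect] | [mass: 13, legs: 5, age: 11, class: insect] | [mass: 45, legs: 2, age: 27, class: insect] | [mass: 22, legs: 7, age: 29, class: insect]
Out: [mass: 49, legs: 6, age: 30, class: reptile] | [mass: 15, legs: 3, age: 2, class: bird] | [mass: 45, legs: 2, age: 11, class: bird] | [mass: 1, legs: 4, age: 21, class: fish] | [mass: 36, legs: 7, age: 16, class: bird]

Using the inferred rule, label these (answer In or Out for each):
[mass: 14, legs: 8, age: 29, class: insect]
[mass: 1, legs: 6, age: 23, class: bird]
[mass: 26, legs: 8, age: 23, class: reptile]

In, Out, Out

The rule appears to be: class is insect.
[mass: 14, legs: 8, age: 29, class: insect]: class is insect, satisfies this → In. [mass: 1, legs: 6, age: 23, class: bird]: class is bird, lacks this property → Out. [mass: 26, legs: 8, age: 23, class: reptile]: class is reptile, lacks this property → Out.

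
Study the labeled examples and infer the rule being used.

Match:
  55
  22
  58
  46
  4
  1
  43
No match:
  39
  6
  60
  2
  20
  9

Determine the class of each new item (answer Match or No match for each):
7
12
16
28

Match, No match, Match, Match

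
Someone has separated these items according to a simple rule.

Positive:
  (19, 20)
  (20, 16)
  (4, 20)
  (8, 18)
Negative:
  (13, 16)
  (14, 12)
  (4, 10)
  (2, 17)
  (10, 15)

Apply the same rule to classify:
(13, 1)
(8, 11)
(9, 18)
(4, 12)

Negative, Negative, Positive, Negative

The common property of the 'Positive' items is: max ≥ 18. No 'Negative' item has it.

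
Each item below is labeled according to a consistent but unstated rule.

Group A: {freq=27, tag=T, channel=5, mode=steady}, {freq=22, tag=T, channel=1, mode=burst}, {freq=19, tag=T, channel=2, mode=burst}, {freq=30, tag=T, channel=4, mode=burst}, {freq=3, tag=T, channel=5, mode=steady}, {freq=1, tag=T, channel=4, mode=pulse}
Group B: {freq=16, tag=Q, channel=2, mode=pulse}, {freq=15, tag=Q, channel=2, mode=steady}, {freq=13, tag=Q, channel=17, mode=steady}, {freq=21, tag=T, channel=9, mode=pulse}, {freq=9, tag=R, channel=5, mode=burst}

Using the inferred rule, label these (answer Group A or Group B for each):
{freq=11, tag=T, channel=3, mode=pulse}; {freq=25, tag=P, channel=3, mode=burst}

The distinguishing property — tag is T AND channel ≤ 5 — holds for all the 'Group A' cases and none of the 'Group B' cases.

Group A, Group B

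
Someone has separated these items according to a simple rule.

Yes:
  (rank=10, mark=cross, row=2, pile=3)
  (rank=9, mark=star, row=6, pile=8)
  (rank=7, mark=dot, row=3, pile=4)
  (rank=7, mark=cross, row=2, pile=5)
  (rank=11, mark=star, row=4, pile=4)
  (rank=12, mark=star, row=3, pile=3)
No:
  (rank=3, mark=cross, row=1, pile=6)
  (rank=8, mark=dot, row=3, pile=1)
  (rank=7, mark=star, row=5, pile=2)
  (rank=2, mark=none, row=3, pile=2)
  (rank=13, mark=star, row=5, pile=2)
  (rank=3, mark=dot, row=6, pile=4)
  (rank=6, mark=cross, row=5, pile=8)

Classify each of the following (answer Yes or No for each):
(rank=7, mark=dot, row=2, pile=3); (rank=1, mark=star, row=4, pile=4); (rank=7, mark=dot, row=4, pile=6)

Yes, No, Yes

The common property of the 'Yes' items is: pile ≥ 3 AND rank ≥ 7. No 'No' item has it.
(rank=7, mark=dot, row=2, pile=3) → pile = 3, rank = 7 → Yes. (rank=1, mark=star, row=4, pile=4) → pile = 4, rank = 1 → No. (rank=7, mark=dot, row=4, pile=6) → pile = 6, rank = 7 → Yes.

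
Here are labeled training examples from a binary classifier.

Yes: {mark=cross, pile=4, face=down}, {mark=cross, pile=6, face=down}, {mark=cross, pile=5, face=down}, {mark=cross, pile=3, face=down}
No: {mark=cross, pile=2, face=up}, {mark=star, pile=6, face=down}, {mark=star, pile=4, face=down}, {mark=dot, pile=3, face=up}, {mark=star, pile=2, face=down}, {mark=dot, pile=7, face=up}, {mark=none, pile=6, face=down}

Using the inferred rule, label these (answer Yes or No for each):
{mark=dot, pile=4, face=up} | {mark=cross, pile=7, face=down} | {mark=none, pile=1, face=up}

No, Yes, No

Every 'Yes' example satisfies: face is down AND mark is cross. None of the 'No' examples do.
No: {mark=dot, pile=4, face=up}, since face is up, mark is dot.
Yes: {mark=cross, pile=7, face=down}, since face is down, mark is cross.
No: {mark=none, pile=1, face=up}, since face is up, mark is none.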